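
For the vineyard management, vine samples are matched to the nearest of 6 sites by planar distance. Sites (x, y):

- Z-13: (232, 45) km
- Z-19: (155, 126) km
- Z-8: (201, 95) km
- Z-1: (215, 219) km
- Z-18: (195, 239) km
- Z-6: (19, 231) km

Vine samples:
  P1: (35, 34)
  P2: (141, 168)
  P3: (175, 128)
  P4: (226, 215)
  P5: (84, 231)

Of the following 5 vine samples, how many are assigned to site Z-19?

P1 → Z-19
P2 → Z-19
P3 → Z-19
P4 → Z-1
P5 → Z-6
3 of the 5 go to Z-19.

3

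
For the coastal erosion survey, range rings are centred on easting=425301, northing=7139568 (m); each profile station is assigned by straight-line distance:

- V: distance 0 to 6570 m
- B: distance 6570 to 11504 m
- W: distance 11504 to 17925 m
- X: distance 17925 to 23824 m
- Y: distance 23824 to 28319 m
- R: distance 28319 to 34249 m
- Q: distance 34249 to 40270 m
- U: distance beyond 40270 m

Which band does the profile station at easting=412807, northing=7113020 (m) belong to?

R

Distance = √((412807−425301)² + (7113020−7139568)²) = √(156100036.000 + 704796304.000) = 29341.035 m.
28319 ≤ 29341.035 < 34249 → R.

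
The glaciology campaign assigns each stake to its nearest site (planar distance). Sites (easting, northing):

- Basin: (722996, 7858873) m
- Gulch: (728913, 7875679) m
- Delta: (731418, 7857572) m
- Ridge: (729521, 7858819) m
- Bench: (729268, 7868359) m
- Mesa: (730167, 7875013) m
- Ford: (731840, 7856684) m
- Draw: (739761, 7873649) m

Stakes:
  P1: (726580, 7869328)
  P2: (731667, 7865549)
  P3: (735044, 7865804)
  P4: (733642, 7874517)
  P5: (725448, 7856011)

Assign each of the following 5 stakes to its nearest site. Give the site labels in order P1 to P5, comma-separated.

Bench, Bench, Bench, Mesa, Basin

P1 → Bench (d²=8164305.00)
P2 → Bench (d²=13651301.00)
P3 → Bench (d²=39890201.00)
P4 → Mesa (d²=12321641.00)
P5 → Basin (d²=14203348.00)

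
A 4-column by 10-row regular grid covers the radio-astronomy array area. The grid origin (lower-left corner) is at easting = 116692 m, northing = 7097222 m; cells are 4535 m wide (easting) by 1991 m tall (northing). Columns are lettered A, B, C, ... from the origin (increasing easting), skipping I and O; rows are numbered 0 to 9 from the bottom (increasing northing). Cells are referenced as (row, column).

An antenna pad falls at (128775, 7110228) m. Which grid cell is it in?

(6, C)

Column index: ⌊(128775 − 116692) / 4535⌋ = ⌊2.664⌋ = 2 → column C
Row offset from origin: ⌊(7110228 − 7097222) / 1991⌋ = ⌊6.532⌋ = 6 → row 6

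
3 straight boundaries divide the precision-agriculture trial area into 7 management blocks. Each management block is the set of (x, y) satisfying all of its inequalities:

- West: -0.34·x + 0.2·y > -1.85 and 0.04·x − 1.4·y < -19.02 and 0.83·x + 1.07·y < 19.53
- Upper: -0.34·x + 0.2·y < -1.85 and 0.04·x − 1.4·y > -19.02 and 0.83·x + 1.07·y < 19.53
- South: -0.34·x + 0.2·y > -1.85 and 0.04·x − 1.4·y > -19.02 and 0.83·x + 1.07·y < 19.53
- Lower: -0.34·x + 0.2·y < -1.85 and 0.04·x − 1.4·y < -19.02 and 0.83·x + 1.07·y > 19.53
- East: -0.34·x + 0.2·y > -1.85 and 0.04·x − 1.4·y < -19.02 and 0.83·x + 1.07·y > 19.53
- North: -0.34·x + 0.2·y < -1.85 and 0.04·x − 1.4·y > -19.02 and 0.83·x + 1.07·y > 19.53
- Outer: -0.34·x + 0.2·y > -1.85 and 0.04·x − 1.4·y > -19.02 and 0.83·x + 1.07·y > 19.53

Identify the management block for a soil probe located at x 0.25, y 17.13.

West

-0.34·0.25 + 0.2·17.13 = 3.341, which is > -1.85
0.04·0.25 − 1.4·17.13 = -23.972, which is < -19.02
0.83·0.25 + 1.07·17.13 = 18.537, which is < 19.53
This sign pattern matches West.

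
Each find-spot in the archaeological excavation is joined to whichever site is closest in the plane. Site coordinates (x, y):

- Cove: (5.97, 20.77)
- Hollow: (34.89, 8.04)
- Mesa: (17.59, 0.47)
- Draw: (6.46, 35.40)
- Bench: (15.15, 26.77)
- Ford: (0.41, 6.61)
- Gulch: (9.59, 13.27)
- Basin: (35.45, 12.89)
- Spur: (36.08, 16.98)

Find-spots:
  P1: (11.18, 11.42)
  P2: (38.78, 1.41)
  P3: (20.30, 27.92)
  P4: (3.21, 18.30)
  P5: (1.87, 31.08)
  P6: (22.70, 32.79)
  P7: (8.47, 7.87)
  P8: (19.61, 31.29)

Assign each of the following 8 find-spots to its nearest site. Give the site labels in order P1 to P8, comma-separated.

Gulch, Hollow, Bench, Cove, Draw, Bench, Gulch, Bench

P1 → Gulch (d²=5.95)
P2 → Hollow (d²=59.09)
P3 → Bench (d²=27.85)
P4 → Cove (d²=13.72)
P5 → Draw (d²=39.73)
P6 → Bench (d²=93.24)
P7 → Gulch (d²=30.41)
P8 → Bench (d²=40.32)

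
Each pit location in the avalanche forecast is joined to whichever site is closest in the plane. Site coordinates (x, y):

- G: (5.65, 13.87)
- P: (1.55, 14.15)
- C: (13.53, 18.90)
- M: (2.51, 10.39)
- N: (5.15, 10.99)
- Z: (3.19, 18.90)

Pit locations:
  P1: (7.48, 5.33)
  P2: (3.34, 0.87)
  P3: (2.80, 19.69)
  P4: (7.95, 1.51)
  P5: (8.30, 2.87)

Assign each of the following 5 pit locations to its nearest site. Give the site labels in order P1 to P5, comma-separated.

P1 → N (d²=37.46)
P2 → M (d²=91.32)
P3 → Z (d²=0.78)
P4 → N (d²=97.71)
P5 → N (d²=75.86)

N, M, Z, N, N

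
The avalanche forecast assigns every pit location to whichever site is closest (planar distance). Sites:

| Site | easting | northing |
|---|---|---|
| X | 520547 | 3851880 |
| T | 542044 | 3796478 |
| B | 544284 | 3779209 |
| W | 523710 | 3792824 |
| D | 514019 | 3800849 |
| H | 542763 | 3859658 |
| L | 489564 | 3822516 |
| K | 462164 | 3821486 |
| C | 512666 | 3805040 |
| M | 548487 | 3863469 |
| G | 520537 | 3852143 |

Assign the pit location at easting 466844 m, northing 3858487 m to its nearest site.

Squared distances to each site:
X: 2927664658.000; T: 9500156081.000; B: 12281954884.000; W: 7545371525.000; D: 5547619669.000; H: 5765065802.000; L: 1810111241.000; K: 1390976401.000; C: 4956237493.000; M: 6690399773.000; G: 2923184585.000.
Minimum at K.

K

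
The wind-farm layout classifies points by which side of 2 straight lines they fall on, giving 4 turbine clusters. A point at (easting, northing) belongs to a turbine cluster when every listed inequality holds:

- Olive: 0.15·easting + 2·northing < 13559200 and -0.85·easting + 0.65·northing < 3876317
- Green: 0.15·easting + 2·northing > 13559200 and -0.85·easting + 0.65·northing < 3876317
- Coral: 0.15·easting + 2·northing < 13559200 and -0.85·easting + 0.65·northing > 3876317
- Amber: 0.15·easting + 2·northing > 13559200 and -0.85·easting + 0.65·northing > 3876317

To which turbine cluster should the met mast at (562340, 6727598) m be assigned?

0.15·562340 + 2·6727598 = 13539547.000, which is < 13559200
-0.85·562340 + 0.65·6727598 = 3894949.700, which is > 3876317
This sign pattern matches Coral.

Coral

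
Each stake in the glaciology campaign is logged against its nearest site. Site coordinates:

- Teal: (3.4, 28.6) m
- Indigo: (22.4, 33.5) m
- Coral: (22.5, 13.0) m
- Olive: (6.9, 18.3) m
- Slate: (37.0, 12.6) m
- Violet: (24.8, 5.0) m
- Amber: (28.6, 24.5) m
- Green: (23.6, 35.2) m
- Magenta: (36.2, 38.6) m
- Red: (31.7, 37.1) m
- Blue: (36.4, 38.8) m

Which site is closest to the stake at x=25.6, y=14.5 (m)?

Coral

Squared distances to each site:
Teal: 691.650; Indigo: 371.240; Coral: 11.860; Olive: 364.130; Slate: 133.570; Violet: 90.890; Amber: 109.000; Green: 432.490; Magenta: 693.170; Red: 547.970; Blue: 707.130.
Minimum at Coral.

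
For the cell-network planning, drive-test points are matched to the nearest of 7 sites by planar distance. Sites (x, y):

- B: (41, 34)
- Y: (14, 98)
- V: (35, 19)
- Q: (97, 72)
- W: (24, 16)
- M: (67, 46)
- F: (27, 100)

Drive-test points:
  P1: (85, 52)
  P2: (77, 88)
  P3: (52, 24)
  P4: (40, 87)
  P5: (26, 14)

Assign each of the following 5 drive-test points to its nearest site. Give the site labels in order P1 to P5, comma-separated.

P1 → M (d²=360.00)
P2 → Q (d²=656.00)
P3 → B (d²=221.00)
P4 → F (d²=338.00)
P5 → W (d²=8.00)

M, Q, B, F, W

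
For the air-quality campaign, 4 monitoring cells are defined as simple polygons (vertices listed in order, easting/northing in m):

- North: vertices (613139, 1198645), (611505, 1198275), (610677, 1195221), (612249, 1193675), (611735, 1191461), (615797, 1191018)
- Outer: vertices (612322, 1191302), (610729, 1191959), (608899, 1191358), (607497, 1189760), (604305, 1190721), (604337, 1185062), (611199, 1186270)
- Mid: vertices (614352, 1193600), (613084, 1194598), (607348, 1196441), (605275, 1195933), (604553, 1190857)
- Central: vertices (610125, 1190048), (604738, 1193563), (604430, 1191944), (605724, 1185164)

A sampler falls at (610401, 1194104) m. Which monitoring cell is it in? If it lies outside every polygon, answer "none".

Cast a ray rightward from (610401, 1194104). For each polygon, the edges (by vertex number in listed order) whose endpoints lie on opposite sides of northing = 1194104, where each meets that height, and whether that is right or left of the point:
North: 3–4 at easting≈611812.8 (right), 6–1 at easting≈614721.5 (right) → 2 crossings.
Outer: no edge straddles that height → 0 crossings.
Mid: 1–2 at easting≈613711.6 (right), 4–5 at easting≈605014.8 (left) → 1 crossing.
Central: no edge straddles that height → 0 crossings.
Only Mid has an odd count, so the point is inside Mid.

Mid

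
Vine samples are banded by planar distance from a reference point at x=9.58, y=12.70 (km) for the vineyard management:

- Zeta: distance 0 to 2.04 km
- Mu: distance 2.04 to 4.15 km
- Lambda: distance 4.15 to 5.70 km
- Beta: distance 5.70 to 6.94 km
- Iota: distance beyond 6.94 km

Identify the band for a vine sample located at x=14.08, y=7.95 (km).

Beta

Distance = √((14.08−9.58)² + (7.95−12.70)²) = √(20.250 + 22.562) = 6.543 km.
5.70 ≤ 6.543 < 6.94 → Beta.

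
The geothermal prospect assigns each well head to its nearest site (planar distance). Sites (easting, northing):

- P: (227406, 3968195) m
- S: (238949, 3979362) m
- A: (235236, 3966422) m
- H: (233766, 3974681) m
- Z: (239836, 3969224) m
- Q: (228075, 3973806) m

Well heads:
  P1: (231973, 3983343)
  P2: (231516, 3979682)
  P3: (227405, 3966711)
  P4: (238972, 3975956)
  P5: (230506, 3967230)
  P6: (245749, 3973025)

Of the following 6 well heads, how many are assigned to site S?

P1 → S
P2 → H
P3 → P
P4 → S
P5 → P
P6 → Z
2 of the 6 go to S.

2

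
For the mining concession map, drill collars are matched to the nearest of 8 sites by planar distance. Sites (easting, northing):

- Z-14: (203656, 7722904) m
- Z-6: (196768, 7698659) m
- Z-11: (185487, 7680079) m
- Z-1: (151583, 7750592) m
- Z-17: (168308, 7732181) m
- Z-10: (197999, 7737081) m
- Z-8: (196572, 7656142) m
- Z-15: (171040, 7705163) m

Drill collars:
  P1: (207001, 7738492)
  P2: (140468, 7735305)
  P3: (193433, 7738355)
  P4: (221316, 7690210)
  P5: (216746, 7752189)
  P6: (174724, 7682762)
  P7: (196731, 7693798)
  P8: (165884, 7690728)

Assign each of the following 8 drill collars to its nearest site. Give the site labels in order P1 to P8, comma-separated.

P1 → Z-10 (d²=83026925.00)
P2 → Z-1 (d²=357235594.00)
P3 → Z-10 (d²=22471432.00)
P4 → Z-6 (d²=673989905.00)
P5 → Z-10 (d²=579701673.00)
P6 → Z-11 (d²=123040658.00)
P7 → Z-6 (d²=23630690.00)
P8 → Z-15 (d²=234953561.00)

Z-10, Z-1, Z-10, Z-6, Z-10, Z-11, Z-6, Z-15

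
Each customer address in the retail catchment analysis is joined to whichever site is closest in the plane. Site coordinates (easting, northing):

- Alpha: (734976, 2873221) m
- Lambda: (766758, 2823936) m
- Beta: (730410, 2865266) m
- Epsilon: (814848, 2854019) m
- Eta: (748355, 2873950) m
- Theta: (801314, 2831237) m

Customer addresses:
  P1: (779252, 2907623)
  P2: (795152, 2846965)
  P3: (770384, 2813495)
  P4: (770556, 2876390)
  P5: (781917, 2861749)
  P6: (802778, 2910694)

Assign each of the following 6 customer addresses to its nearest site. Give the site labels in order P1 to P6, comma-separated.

P1 → Eta (d²=2088495538.00)
P2 → Theta (d²=285340228.00)
P3 → Lambda (d²=122162357.00)
P4 → Eta (d²=498838001.00)
P5 → Epsilon (d²=1144203661.00)
P6 → Epsilon (d²=3357740525.00)

Eta, Theta, Lambda, Eta, Epsilon, Epsilon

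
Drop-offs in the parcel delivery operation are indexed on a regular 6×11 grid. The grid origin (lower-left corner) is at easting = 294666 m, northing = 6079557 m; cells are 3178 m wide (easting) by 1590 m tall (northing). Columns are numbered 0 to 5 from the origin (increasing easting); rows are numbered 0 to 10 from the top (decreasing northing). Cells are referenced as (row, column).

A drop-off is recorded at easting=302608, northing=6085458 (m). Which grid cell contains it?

Column index: ⌊(302608 − 294666) / 3178⌋ = ⌊2.499⌋ = 2
Row offset from origin: ⌊(6085458 − 6079557) / 1590⌋ = ⌊3.711⌋ = 3 → row 7 (counted from top)

(7, 2)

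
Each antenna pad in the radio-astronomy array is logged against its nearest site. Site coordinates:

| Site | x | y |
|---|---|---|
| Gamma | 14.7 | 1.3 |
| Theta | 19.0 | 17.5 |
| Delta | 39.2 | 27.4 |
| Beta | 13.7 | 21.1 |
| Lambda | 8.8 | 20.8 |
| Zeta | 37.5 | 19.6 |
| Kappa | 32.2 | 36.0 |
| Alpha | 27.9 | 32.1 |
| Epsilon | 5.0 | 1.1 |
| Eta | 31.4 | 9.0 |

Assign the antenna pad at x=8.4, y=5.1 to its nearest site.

Squared distances to each site:
Gamma: 54.130; Theta: 266.120; Delta: 1445.930; Beta: 284.090; Lambda: 246.650; Zeta: 1057.060; Kappa: 1521.250; Alpha: 1109.250; Epsilon: 27.560; Eta: 544.210.
Minimum at Epsilon.

Epsilon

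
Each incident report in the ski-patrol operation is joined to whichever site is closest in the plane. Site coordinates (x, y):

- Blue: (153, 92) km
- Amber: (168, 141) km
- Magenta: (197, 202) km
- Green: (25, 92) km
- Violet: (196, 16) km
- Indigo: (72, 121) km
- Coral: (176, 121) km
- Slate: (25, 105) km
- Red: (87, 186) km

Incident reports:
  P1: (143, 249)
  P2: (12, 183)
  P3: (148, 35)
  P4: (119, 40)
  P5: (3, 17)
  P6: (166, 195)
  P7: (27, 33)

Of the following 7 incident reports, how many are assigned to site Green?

2

P1 → Magenta
P2 → Red
P3 → Violet
P4 → Blue
P5 → Green
P6 → Magenta
P7 → Green
2 of the 7 go to Green.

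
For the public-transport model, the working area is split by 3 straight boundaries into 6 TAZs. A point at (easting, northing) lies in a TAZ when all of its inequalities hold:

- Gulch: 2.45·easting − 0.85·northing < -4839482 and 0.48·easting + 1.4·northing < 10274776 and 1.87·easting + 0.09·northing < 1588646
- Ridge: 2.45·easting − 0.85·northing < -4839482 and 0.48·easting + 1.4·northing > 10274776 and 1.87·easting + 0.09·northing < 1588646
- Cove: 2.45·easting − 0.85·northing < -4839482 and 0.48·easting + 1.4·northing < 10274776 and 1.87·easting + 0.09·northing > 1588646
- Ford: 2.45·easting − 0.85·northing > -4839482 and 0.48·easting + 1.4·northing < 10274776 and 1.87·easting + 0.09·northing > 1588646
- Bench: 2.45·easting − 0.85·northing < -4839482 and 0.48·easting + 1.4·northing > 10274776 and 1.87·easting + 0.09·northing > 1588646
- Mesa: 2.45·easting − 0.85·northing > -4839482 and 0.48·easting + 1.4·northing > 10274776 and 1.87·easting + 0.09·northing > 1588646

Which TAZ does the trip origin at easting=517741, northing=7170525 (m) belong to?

Mesa

2.45·517741 − 0.85·7170525 = -4826480.800, which is > -4839482
0.48·517741 + 1.4·7170525 = 10287250.680, which is > 10274776
1.87·517741 + 0.09·7170525 = 1613522.920, which is > 1588646
This sign pattern matches Mesa.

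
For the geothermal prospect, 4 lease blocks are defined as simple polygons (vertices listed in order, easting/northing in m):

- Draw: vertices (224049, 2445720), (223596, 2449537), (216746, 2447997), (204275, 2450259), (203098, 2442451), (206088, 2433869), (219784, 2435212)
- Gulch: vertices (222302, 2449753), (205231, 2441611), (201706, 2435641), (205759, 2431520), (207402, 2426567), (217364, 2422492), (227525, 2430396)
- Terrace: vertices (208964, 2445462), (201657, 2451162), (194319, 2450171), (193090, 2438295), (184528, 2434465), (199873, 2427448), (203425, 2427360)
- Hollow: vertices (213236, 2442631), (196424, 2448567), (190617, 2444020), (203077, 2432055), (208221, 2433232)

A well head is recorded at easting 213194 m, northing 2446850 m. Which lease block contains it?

Cast a ray rightward from (213194, 2446850). For each polygon, the edges (by vertex number in listed order) whose endpoints lie on opposite sides of northing = 2446850, where each meets that height, and whether that is right or left of the point:
Draw: 1–2 at easting≈223914.9 (right), 4–5 at easting≈203761.1 (left) → 1 crossing.
Gulch: 1–2 at easting≈216215.4 (right), 7–1 at easting≈223085.3 (right) → 2 crossings.
Terrace: 1–2 at easting≈207184.7 (left), 3–4 at easting≈193975.3 (left) → 0 crossings.
Hollow: 1–2 at easting≈201286.9 (left), 2–3 at easting≈194231.2 (left) → 0 crossings.
Only Draw has an odd count, so the point is inside Draw.

Draw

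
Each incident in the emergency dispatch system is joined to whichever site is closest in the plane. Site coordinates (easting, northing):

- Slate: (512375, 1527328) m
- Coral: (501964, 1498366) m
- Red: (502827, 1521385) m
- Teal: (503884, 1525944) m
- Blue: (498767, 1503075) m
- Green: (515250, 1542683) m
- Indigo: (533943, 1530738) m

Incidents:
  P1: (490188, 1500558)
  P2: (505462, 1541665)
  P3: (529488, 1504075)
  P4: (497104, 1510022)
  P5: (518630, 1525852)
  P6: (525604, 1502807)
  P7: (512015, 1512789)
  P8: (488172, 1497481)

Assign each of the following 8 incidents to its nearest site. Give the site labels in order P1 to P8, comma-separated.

Blue, Green, Indigo, Blue, Slate, Coral, Red, Blue

P1 → Blue (d²=79934530.00)
P2 → Green (d²=96841268.00)
P3 → Indigo (d²=730762594.00)
P4 → Blue (d²=51026378.00)
P5 → Slate (d²=41303601.00)
P6 → Coral (d²=578572081.00)
P7 → Red (d²=158310560.00)
P8 → Blue (d²=143546861.00)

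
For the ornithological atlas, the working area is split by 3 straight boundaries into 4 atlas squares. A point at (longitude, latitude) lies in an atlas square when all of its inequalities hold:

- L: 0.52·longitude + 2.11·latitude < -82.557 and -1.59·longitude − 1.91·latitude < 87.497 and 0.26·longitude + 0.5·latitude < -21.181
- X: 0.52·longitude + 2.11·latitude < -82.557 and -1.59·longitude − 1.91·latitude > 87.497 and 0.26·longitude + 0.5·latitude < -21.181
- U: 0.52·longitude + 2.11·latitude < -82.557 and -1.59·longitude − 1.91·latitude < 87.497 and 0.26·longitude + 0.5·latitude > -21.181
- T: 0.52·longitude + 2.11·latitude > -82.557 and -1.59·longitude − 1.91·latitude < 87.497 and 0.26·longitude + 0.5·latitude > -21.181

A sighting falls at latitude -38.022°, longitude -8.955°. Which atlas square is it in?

0.52·-8.955 + 2.11·-38.022 = -84.883, which is < -82.557
-1.59·-8.955 − 1.91·-38.022 = 86.860, which is < 87.497
0.26·-8.955 + 0.5·-38.022 = -21.339, which is < -21.181
This sign pattern matches L.

L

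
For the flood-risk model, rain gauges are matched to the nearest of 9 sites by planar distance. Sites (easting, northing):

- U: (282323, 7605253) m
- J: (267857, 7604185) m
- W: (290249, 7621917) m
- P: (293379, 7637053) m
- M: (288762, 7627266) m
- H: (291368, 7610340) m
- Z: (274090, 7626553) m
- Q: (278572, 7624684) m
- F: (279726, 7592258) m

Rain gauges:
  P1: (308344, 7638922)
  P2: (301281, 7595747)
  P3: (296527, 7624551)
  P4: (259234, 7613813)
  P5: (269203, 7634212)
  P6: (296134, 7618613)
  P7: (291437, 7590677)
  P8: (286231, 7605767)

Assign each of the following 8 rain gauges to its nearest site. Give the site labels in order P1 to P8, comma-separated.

P1 → P (d²=227444386.00)
P2 → H (d²=311223218.00)
P3 → W (d²=46351240.00)
P4 → J (d²=167054513.00)
P5 → Z (d²=82543050.00)
P6 → W (d²=45549641.00)
P7 → F (d²=139647082.00)
P8 → U (d²=15536660.00)

P, H, W, J, Z, W, F, U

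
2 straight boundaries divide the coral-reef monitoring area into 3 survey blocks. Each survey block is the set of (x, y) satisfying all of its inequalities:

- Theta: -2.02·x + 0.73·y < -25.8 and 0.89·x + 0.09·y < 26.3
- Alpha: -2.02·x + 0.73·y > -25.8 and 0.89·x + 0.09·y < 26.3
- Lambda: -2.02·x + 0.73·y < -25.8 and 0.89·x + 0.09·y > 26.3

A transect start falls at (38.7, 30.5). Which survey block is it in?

Lambda

-2.02·38.7 + 0.73·30.5 = -55.909, which is < -25.8
0.89·38.7 + 0.09·30.5 = 37.188, which is > 26.3
This sign pattern matches Lambda.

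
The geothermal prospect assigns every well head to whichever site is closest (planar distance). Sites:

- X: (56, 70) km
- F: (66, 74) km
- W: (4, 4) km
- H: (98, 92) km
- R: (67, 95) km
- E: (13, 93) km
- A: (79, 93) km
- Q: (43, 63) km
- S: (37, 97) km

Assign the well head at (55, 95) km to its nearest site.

Squared distances to each site:
X: 626.000; F: 562.000; W: 10882.000; H: 1858.000; R: 144.000; E: 1768.000; A: 580.000; Q: 1168.000; S: 328.000.
Minimum at R.

R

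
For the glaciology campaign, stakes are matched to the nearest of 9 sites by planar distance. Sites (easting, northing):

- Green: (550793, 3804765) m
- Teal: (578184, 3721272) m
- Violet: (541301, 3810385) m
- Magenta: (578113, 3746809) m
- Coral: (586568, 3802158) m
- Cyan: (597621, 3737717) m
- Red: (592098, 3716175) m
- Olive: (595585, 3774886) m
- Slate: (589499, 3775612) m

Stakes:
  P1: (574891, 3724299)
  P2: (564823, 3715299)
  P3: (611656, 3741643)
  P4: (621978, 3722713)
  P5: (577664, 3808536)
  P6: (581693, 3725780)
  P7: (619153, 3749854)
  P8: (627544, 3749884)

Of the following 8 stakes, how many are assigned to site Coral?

P1 → Teal
P2 → Teal
P3 → Cyan
P4 → Cyan
P5 → Coral
P6 → Teal
P7 → Cyan
P8 → Cyan
1 of the 8 goes to Coral.

1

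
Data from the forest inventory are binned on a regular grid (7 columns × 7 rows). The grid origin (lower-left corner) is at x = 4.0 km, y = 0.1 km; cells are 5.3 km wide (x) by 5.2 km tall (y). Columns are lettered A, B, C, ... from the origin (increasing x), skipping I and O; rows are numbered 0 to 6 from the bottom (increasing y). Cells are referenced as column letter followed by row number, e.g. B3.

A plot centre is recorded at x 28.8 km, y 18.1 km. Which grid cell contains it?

Column index: ⌊(28.8 − 4.0) / 5.3⌋ = ⌊4.679⌋ = 4 → column E
Row offset from origin: ⌊(18.1 − 0.1) / 5.2⌋ = ⌊3.462⌋ = 3 → row 3

E3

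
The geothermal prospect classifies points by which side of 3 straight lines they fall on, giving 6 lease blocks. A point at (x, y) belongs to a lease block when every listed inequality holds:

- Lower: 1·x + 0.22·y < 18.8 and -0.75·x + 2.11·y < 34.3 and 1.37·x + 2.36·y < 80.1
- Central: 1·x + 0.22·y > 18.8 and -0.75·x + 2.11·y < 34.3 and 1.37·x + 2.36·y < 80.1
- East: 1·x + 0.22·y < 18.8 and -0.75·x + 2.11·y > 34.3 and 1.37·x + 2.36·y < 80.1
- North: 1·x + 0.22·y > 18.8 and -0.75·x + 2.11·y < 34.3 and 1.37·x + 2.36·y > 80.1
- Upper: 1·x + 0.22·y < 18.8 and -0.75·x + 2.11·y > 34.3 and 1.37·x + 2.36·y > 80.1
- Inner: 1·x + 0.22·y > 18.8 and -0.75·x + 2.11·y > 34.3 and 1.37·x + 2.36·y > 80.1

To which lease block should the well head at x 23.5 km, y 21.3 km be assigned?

1·23.5 + 0.22·21.3 = 28.186, which is > 18.8
-0.75·23.5 + 2.11·21.3 = 27.318, which is < 34.3
1.37·23.5 + 2.36·21.3 = 82.463, which is > 80.1
This sign pattern matches North.

North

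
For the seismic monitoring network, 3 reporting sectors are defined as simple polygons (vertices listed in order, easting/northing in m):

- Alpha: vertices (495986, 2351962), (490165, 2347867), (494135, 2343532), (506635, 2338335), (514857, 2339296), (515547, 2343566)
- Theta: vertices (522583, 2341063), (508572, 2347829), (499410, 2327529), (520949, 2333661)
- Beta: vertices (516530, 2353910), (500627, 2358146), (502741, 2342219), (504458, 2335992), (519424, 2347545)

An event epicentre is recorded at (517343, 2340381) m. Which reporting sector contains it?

Cast a ray rightward from (517343, 2340381). For each polygon, the edges (by vertex number in listed order) whose endpoints lie on opposite sides of northing = 2340381, where each meets that height, and whether that is right or left of the point:
Alpha: 3–4 at easting≈501713.9 (left), 5–6 at easting≈515032.3 (left) → 0 crossings.
Theta: 2–3 at easting≈505210.5 (left), 4–1 at easting≈522432.4 (right) → 1 crossing.
Beta: 3–4 at easting≈503247.8 (left), 4–5 at easting≈510143.6 (left) → 0 crossings.
Only Theta has an odd count, so the point is inside Theta.

Theta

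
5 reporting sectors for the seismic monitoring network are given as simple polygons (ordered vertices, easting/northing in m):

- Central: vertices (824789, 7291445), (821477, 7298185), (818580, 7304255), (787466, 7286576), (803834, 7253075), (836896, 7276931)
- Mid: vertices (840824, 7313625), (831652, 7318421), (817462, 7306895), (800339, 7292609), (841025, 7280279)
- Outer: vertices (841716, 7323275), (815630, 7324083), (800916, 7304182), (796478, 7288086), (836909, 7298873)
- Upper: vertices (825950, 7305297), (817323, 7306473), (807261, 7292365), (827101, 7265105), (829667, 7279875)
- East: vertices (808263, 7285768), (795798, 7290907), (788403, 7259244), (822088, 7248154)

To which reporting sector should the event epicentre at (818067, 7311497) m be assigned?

Outer

Cast a ray rightward from (818067, 7311497). For each polygon, the edges (by vertex number in listed order) whose endpoints lie on opposite sides of northing = 7311497, where each meets that height, and whether that is right or left of the point:
Central: no edge straddles that height → 0 crossings.
Mid: 2–3 at easting≈823127.7 (right), 5–1 at easting≈840836.8 (right) → 2 crossings.
Outer: 2–3 at easting≈806324.4 (left), 5–1 at easting≈839395.8 (right) → 1 crossing.
Upper: no edge straddles that height → 0 crossings.
East: no edge straddles that height → 0 crossings.
Only Outer has an odd count, so the point is inside Outer.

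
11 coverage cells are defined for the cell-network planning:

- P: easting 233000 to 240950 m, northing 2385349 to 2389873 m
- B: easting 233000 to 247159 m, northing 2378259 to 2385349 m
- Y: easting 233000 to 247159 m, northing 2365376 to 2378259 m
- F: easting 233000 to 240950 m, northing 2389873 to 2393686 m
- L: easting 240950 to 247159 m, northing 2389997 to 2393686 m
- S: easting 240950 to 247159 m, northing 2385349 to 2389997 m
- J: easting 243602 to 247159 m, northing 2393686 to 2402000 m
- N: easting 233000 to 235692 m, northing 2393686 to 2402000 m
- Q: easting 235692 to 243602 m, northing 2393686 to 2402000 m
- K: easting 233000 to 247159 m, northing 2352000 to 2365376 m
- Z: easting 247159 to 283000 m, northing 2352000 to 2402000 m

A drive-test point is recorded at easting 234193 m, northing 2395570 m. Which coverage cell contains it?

The point has easting = 234193 and northing = 2395570.
Only N satisfies 233000 ≤ easting ≤ 235692 and 2393686 ≤ northing ≤ 2402000.

N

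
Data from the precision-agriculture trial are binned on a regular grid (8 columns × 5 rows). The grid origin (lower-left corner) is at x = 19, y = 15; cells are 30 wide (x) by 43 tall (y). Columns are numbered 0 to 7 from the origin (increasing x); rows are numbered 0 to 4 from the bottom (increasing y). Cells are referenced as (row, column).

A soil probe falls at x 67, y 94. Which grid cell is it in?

(1, 1)

Column index: ⌊(67 − 19) / 30⌋ = ⌊1.600⌋ = 1
Row offset from origin: ⌊(94 − 15) / 43⌋ = ⌊1.837⌋ = 1 → row 1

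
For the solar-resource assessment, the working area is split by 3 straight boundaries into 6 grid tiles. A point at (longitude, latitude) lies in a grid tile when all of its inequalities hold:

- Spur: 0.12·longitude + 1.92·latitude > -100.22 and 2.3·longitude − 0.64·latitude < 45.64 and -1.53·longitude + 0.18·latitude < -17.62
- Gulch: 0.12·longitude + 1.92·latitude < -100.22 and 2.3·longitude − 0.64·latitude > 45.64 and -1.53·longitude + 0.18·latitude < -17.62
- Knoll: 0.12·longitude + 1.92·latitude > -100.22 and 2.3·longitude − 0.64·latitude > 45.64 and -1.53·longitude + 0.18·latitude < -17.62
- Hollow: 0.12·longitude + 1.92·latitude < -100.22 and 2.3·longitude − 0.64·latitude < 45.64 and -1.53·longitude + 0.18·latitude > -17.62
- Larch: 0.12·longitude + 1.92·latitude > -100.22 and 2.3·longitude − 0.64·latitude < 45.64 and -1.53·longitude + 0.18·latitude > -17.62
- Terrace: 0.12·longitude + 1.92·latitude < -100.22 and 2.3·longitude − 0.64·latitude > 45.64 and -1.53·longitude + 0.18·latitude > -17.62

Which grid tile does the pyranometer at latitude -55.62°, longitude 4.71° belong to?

0.12·4.71 + 1.92·-55.62 = -106.225, which is < -100.22
2.3·4.71 − 0.64·-55.62 = 46.430, which is > 45.64
-1.53·4.71 + 0.18·-55.62 = -17.218, which is > -17.62
This sign pattern matches Terrace.

Terrace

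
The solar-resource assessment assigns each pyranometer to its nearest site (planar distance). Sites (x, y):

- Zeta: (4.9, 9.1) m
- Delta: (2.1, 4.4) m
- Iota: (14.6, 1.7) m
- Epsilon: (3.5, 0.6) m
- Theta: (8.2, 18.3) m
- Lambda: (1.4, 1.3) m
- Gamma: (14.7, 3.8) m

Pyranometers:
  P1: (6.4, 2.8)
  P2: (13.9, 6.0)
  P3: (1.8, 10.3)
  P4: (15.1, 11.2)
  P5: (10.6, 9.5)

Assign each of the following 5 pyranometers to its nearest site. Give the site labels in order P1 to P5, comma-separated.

Epsilon, Gamma, Zeta, Gamma, Zeta

P1 → Epsilon (d²=13.25)
P2 → Gamma (d²=5.48)
P3 → Zeta (d²=11.05)
P4 → Gamma (d²=54.92)
P5 → Zeta (d²=32.65)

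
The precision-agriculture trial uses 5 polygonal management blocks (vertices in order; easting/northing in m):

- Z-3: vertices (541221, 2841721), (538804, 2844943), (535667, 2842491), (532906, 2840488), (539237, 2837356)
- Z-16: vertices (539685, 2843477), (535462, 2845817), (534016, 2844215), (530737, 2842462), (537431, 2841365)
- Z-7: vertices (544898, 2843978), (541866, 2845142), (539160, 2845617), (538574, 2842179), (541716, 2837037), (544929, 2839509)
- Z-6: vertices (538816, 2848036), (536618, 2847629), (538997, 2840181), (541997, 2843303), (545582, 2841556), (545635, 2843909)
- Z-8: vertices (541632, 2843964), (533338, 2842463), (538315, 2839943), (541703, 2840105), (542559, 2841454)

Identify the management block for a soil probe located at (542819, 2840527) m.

Z-7

Cast a ray rightward from (542819, 2840527). For each polygon, the edges (by vertex number in listed order) whose endpoints lie on opposite sides of northing = 2840527, where each meets that height, and whether that is right or left of the point:
Z-3: 3–4 at easting≈532959.8 (left), 5–1 at easting≈540678.3 (left) → 0 crossings.
Z-16: no edge straddles that height → 0 crossings.
Z-7: 4–5 at easting≈539583.4 (left), 6–1 at easting≈544921.9 (right) → 1 crossing.
Z-6: 2–3 at easting≈538886.5 (left), 3–4 at easting≈539329.5 (left) → 0 crossings.
Z-8: 2–3 at easting≈537161.6 (left), 4–5 at easting≈541970.8 (left) → 0 crossings.
Only Z-7 has an odd count, so the point is inside Z-7.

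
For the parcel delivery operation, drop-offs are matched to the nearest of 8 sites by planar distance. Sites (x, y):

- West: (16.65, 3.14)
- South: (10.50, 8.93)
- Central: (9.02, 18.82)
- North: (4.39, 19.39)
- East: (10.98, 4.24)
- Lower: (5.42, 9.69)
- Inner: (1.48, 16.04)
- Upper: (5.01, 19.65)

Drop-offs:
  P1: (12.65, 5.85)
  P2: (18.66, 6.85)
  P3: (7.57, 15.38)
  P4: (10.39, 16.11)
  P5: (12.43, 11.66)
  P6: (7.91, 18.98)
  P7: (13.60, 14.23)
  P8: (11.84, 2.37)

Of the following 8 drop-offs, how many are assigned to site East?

2

P1 → East
P2 → West
P3 → Central
P4 → Central
P5 → South
P6 → Central
P7 → South
P8 → East
2 of the 8 go to East.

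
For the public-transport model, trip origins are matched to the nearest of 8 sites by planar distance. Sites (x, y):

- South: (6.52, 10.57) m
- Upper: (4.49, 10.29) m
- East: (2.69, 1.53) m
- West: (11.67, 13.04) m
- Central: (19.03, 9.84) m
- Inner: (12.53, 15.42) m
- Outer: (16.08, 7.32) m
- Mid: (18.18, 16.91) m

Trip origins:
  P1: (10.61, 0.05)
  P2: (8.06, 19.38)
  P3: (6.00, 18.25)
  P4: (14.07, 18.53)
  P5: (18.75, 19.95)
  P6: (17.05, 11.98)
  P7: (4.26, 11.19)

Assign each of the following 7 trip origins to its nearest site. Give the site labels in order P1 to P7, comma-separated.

East, Inner, Inner, Inner, Mid, Central, Upper

P1 → East (d²=64.92)
P2 → Inner (d²=35.66)
P3 → Inner (d²=50.65)
P4 → Inner (d²=12.04)
P5 → Mid (d²=9.57)
P6 → Central (d²=8.50)
P7 → Upper (d²=0.86)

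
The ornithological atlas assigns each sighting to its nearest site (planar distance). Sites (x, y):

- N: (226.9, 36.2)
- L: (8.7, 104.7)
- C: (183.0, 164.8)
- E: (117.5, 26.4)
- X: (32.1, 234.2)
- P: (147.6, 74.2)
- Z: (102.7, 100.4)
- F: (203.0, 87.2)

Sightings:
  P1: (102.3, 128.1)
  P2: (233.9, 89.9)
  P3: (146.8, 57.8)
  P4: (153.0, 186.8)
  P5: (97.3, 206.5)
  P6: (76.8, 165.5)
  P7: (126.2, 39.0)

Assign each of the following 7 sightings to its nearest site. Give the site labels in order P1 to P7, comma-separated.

P1 → Z (d²=767.45)
P2 → F (d²=962.10)
P3 → P (d²=269.60)
P4 → C (d²=1384.00)
P5 → X (d²=5018.33)
P6 → Z (d²=4908.82)
P7 → E (d²=234.45)

Z, F, P, C, X, Z, E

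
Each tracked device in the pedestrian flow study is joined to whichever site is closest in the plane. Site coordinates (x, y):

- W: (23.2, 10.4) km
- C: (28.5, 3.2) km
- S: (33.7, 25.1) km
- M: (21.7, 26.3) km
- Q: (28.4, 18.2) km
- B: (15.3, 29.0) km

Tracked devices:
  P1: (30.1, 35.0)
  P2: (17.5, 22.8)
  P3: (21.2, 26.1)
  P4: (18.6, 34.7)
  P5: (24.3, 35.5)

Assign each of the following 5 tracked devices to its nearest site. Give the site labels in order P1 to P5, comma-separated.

S, M, M, B, M

P1 → S (d²=110.97)
P2 → M (d²=29.89)
P3 → M (d²=0.29)
P4 → B (d²=43.38)
P5 → M (d²=91.40)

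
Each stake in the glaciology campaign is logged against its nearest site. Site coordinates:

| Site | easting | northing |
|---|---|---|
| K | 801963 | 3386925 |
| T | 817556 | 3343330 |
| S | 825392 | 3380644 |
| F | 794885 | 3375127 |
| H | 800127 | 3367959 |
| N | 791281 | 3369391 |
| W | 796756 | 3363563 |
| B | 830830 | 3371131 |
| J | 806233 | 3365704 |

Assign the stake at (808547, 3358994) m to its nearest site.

Squared distances to each site:
K: 823489817.000; T: 326522977.000; S: 752476525.000; F: 446923933.000; H: 151267625.000; N: 406212365.000; W: 159903442.000; B: 643838858.000; J: 50378696.000.
Minimum at J.

J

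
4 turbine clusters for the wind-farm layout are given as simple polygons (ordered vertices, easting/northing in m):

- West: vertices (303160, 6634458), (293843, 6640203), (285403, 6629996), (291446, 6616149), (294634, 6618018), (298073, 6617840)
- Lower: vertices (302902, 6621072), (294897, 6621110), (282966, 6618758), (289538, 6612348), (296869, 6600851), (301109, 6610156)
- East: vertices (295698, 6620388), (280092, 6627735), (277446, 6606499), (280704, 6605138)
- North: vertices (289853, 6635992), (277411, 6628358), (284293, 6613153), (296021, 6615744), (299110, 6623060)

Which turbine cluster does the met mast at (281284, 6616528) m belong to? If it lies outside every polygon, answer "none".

East

Cast a ray rightward from (281284, 6616528). For each polygon, the edges (by vertex number in listed order) whose endpoints lie on opposite sides of northing = 6616528, where each meets that height, and whether that is right or left of the point:
West: 3–4 at easting≈291280.6 (right), 4–5 at easting≈292092.5 (right) → 2 crossings.
Lower: 3–4 at easting≈285252.4 (right), 6–1 at easting≈302155.6 (right) → 2 crossings.
East: 2–3 at easting≈278695.6 (left), 4–1 at easting≈291902.8 (right) → 1 crossing.
North: 2–3 at easting≈282765.4 (right), 4–5 at easting≈296352.0 (right) → 2 crossings.
Only East has an odd count, so the point is inside East.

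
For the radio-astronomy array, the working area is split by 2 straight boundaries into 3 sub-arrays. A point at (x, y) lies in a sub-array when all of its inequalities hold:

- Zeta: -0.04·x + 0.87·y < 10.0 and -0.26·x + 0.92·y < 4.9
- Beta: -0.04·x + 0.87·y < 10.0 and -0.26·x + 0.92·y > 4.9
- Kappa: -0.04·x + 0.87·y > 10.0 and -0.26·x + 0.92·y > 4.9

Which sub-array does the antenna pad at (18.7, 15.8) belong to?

-0.04·18.7 + 0.87·15.8 = 12.998, which is > 10.0
-0.26·18.7 + 0.92·15.8 = 9.674, which is > 4.9
This sign pattern matches Kappa.

Kappa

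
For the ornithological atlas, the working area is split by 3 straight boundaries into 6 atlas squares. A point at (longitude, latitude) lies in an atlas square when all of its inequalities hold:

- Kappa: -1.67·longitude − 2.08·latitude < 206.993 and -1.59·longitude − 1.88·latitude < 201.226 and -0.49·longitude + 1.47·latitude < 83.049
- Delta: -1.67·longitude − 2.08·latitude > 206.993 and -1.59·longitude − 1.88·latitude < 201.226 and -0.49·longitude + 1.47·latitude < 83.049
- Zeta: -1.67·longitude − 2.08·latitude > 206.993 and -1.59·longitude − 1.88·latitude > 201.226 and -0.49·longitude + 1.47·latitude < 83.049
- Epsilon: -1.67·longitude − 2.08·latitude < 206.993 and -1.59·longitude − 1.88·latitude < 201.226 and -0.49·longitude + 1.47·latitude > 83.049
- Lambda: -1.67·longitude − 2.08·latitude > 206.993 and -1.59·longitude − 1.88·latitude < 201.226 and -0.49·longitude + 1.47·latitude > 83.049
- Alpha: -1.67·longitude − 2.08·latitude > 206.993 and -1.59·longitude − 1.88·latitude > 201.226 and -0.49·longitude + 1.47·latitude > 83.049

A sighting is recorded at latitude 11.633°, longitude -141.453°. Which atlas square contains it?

Alpha

-1.67·-141.453 − 2.08·11.633 = 212.030, which is > 206.993
-1.59·-141.453 − 1.88·11.633 = 203.040, which is > 201.226
-0.49·-141.453 + 1.47·11.633 = 86.412, which is > 83.049
This sign pattern matches Alpha.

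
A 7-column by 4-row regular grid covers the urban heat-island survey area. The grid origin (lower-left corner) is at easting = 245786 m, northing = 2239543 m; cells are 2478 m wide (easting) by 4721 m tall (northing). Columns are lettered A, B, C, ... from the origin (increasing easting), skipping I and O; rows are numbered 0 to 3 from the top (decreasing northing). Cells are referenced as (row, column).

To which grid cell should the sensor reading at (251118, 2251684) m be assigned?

Column index: ⌊(251118 − 245786) / 2478⌋ = ⌊2.152⌋ = 2 → column C
Row offset from origin: ⌊(2251684 − 2239543) / 4721⌋ = ⌊2.572⌋ = 2 → row 1 (counted from top)

(1, C)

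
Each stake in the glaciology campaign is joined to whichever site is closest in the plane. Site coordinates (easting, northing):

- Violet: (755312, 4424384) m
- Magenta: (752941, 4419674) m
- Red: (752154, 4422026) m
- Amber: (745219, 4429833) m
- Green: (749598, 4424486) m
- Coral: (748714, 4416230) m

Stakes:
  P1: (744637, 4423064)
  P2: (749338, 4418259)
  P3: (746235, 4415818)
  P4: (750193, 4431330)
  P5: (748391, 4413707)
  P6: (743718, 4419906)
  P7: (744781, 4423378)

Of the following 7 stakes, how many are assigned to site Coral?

4

P1 → Green
P2 → Coral
P3 → Coral
P4 → Amber
P5 → Coral
P6 → Coral
P7 → Green
4 of the 7 go to Coral.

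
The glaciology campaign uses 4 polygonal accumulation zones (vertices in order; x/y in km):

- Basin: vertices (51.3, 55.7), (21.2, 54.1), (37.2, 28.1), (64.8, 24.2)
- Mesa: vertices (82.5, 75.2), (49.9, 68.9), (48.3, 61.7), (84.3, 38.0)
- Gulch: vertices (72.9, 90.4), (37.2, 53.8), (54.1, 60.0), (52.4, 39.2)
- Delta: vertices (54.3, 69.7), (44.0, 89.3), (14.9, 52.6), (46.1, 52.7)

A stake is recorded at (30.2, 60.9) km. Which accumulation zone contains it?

Delta

Cast a ray rightward from (30.2, 60.9). For each polygon, the edges (by vertex number in listed order) whose endpoints lie on opposite sides of y = 60.9, where each meets that height, and whether that is right or left of the point:
Basin: no edge straddles that height → 0 crossings.
Mesa: 3–4 at x≈49.52 (right), 4–1 at x≈83.19 (right) → 2 crossings.
Gulch: 1–2 at x≈44.13 (right), 4–1 at x≈61.09 (right) → 2 crossings.
Delta: 2–3 at x≈21.48 (left), 4–1 at x≈50.06 (right) → 1 crossing.
Only Delta has an odd count, so the point is inside Delta.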